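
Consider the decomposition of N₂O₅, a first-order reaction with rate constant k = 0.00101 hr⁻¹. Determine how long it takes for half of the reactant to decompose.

686.3 hr

Step 1: For a first-order reaction, t₁/₂ = ln(2)/k
Step 2: t₁/₂ = ln(2)/0.00101
Step 3: t₁/₂ = 0.6931/0.00101 = 686.3 hr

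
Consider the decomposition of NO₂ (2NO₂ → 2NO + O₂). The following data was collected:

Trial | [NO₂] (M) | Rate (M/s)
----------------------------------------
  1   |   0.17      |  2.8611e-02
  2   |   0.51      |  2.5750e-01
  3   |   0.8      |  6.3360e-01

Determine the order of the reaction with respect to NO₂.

second order (2)

Step 1: Compare trials to find order n where rate₂/rate₁ = ([NO₂]₂/[NO₂]₁)^n
Step 2: rate₂/rate₁ = 2.5750e-01/2.8611e-02 = 9
Step 3: [NO₂]₂/[NO₂]₁ = 0.51/0.17 = 3
Step 4: n = ln(9)/ln(3) = 2.00 ≈ 2
Step 5: The reaction is second order in NO₂.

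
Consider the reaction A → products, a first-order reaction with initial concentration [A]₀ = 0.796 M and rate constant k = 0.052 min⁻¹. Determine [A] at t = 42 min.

0.08962 M

Step 1: For a first-order reaction: [A] = [A]₀ × e^(-kt)
Step 2: [A] = 0.796 × e^(-0.052 × 42)
Step 3: [A] = 0.796 × e^(-2.184)
Step 4: [A] = 0.796 × 0.11259 = 0.08962 M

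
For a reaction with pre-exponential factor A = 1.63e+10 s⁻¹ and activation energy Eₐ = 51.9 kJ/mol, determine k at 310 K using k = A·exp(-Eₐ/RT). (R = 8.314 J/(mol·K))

2.93e+01 s⁻¹

Step 1: Use the Arrhenius equation: k = A × exp(-Eₐ/RT)
Step 2: Convert Eₐ to J/mol: 51.9 kJ/mol = 51900 J/mol
Step 3: Calculate the exponent: -Eₐ/(RT) = -51900/(8.314 × 310) = -20.13704
Step 4: k = 1.63e+10 × exp(-20.13704)
Step 5: k = 1.63e+10 × 1.79719e-09 = 2.9294e+01 s⁻¹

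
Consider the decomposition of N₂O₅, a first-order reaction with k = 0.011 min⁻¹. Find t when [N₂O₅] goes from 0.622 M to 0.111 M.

156.7 min

Step 1: For first-order: t = ln([N₂O₅]₀/[N₂O₅])/k
Step 2: t = ln(0.622/0.111)/0.011
Step 3: t = ln(5.604)/0.011
Step 4: t = 1.723/0.011 = 156.7 min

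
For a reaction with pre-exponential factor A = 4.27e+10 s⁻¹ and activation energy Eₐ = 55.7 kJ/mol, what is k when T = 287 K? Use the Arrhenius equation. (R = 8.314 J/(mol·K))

3.11e+00 s⁻¹

Step 1: Use the Arrhenius equation: k = A × exp(-Eₐ/RT)
Step 2: Convert Eₐ to J/mol: 55.7 kJ/mol = 55700 J/mol
Step 3: Calculate the exponent: -Eₐ/(RT) = -55700/(8.314 × 287) = -23.34336
Step 4: k = 4.27e+10 × exp(-23.34336)
Step 5: k = 4.27e+10 × 7.27960e-11 = 3.1084e+00 s⁻¹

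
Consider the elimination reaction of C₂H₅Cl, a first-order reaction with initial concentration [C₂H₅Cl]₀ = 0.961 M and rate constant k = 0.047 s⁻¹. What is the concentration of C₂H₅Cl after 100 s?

0.008741 M

Step 1: For a first-order reaction: [C₂H₅Cl] = [C₂H₅Cl]₀ × e^(-kt)
Step 2: [C₂H₅Cl] = 0.961 × e^(-0.047 × 100)
Step 3: [C₂H₅Cl] = 0.961 × e^(-4.7)
Step 4: [C₂H₅Cl] = 0.961 × 0.00909528 = 0.008741 M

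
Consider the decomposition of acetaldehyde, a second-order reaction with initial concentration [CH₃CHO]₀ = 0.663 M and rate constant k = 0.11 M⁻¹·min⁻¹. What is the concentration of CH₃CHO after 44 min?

0.1575 M

Step 1: For a second-order reaction: 1/[CH₃CHO] = 1/[CH₃CHO]₀ + kt
Step 2: 1/[CH₃CHO] = 1/0.663 + 0.11 × 44
Step 3: 1/[CH₃CHO] = 1.508 + 4.84 = 6.348
Step 4: [CH₃CHO] = 1/6.348 = 0.1575 M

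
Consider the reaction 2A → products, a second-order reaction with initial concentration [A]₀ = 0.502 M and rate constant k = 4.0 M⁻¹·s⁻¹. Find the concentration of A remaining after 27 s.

0.009092 M

Step 1: For a second-order reaction: 1/[A] = 1/[A]₀ + kt
Step 2: 1/[A] = 1/0.502 + 4.0 × 27
Step 3: 1/[A] = 1.992 + 108 = 110
Step 4: [A] = 1/110 = 0.009092 M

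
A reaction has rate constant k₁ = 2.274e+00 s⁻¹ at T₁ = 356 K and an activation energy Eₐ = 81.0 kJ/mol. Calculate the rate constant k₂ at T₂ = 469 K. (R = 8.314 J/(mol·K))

1.661e+03 s⁻¹

Step 1: Use the two-temperature Arrhenius form: ln(k₂/k₁) = -Eₐ/R × (1/T₂ - 1/T₁)
Step 2: Convert Eₐ to J/mol: 81.0 kJ/mol = 81000 J/mol
Step 3: 1/T₂ - 1/T₁ = 1/469 - 1/356 = -6.767926e-04 K⁻¹
Step 4: ln(k₂/k₁) = -81000/8.314 × -6.767926e-04 = 6.59372
Step 5: k₂ = k₁ × exp(6.59372) = 2.274e+00 × 7.30493e+02 = 1.661e+03 s⁻¹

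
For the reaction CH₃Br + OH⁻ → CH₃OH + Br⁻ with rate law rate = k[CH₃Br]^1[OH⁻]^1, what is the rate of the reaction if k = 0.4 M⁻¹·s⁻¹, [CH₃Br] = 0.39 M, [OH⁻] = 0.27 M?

0.04212 M/s

Step 1: The rate law is rate = k[CH₃Br]^1[OH⁻]^1
Step 2: Substitute: rate = 0.4 × (0.39)^1 × (0.27)^1
Step 3: rate = 0.4 × 0.39 × 0.27 = 0.04212 M/s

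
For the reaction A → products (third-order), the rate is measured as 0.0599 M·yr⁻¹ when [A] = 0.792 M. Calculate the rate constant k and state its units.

0.1206 M⁻²·yr⁻¹

Step 1: rate = k[A]^3, so k = rate / [A]^3.
Step 2: k = 0.0599 / (0.792)^3 = 0.0599 / 0.4968.
Step 3: k = 0.1206 M⁻²·yr⁻¹.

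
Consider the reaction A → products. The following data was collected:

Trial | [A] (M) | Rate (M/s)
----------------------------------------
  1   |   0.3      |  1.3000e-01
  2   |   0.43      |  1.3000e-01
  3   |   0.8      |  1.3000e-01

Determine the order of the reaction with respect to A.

zeroth order (0)

Step 1: Compare trials - when concentration changes, rate stays constant.
Step 2: rate₂/rate₁ = 1.3000e-01/1.3000e-01 = 1
Step 3: [A]₂/[A]₁ = 0.43/0.3 = 1.433
Step 4: Since rate ratio ≈ (conc ratio)^0, the reaction is zeroth order.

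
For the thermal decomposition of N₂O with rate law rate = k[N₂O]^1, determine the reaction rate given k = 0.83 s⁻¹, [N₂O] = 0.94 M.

0.7802 M/s

Step 1: Identify the rate law: rate = k[N₂O]^1
Step 2: Substitute values: rate = 0.83 × (0.94)^1
Step 3: Calculate: rate = 0.83 × 0.94 = 0.7802 M/s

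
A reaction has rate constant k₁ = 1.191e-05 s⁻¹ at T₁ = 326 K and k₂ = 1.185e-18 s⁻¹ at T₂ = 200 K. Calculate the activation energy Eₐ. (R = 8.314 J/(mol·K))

128.8 kJ/mol

Step 1: Use the two-temperature Arrhenius form: ln(k₂/k₁) = -Eₐ/R × (1/T₂ - 1/T₁)
Step 2: ln(k₂/k₁) = ln(1.185e-18/1.191e-05) = ln(9.94962e-14) = -29.9387
Step 3: 1/T₂ - 1/T₁ = 1/200 - 1/326 = 1.932515e-03 K⁻¹
Step 4: Eₐ = -R × ln(k₂/k₁) / (1/T₂ - 1/T₁) = -8.314 × -29.9387 / 1.932515e-03
Step 5: Eₐ = 1.2880e+05 J/mol = 128.8 kJ/mol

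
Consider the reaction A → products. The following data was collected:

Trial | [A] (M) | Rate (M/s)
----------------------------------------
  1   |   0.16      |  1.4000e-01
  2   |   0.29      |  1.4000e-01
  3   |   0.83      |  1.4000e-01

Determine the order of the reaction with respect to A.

zeroth order (0)

Step 1: Compare trials - when concentration changes, rate stays constant.
Step 2: rate₂/rate₁ = 1.4000e-01/1.4000e-01 = 1
Step 3: [A]₂/[A]₁ = 0.29/0.16 = 1.812
Step 4: Since rate ratio ≈ (conc ratio)^0, the reaction is zeroth order.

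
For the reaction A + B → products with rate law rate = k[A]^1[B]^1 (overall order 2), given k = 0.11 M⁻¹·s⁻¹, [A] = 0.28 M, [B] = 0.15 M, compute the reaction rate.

0.00462 M/s

Step 1: The rate law is rate = k[A]^1[B]^1, overall order = 1+1 = 2
Step 2: Substitute values: rate = 0.11 × (0.28)^1 × (0.15)^1
Step 3: rate = 0.11 × 0.28 × 0.15 = 0.00462 M/s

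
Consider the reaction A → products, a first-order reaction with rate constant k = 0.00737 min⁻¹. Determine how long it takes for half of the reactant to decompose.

94.05 min

Step 1: For a first-order reaction, t₁/₂ = ln(2)/k
Step 2: t₁/₂ = ln(2)/0.00737
Step 3: t₁/₂ = 0.6931/0.00737 = 94.05 min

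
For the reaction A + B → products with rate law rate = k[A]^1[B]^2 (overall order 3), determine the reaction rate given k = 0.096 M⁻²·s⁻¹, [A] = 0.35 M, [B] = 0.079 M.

0.0002097 M/s

Step 1: The rate law is rate = k[A]^1[B]^2, overall order = 1+2 = 3
Step 2: Substitute values: rate = 0.096 × (0.35)^1 × (0.079)^2
Step 3: rate = 0.096 × 0.35 × 0.006241 = 0.000209698 M/s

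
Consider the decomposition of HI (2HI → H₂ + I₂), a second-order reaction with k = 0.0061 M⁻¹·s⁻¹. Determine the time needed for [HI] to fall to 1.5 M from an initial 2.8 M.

50.74 s

Step 1: For second-order: t = (1/[HI] - 1/[HI]₀)/k
Step 2: t = (1/1.5 - 1/2.8)/0.0061
Step 3: t = (0.6667 - 0.3571)/0.0061
Step 4: t = 0.3095/0.0061 = 50.74 s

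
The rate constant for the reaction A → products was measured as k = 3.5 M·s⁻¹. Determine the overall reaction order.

zeroth order (0)

Step 1: The units of k for an nth-order reaction are (concentration)^(1-n)·(time)⁻¹.
Step 2: Here k has units M·s⁻¹, so the concentration exponent is 1.
Step 3: 1 - n = 1 ⇒ n = 0. The reaction is zeroth order.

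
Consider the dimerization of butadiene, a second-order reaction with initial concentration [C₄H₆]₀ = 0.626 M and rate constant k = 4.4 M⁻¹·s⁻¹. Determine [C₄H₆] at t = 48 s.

0.004699 M

Step 1: For a second-order reaction: 1/[C₄H₆] = 1/[C₄H₆]₀ + kt
Step 2: 1/[C₄H₆] = 1/0.626 + 4.4 × 48
Step 3: 1/[C₄H₆] = 1.597 + 211.2 = 212.8
Step 4: [C₄H₆] = 1/212.8 = 0.004699 M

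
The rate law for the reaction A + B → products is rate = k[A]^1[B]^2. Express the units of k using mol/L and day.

(mol/L)⁻²·day⁻¹

Step 1: Overall order = 1 + 2 = 3.
Step 2: rate has units mol/L·day⁻¹; [A]^1[B]^2 has units (mol/L)^3.
Step 3: k = rate/([A]^1[B]^2), so units of k = (mol/L)^(1-3)·day⁻¹ = (mol/L)⁻²·day⁻¹.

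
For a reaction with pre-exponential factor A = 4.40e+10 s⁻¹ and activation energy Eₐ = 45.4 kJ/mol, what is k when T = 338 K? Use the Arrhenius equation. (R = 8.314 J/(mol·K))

4.24e+03 s⁻¹

Step 1: Use the Arrhenius equation: k = A × exp(-Eₐ/RT)
Step 2: Convert Eₐ to J/mol: 45.4 kJ/mol = 45400 J/mol
Step 3: Calculate the exponent: -Eₐ/(RT) = -45400/(8.314 × 338) = -16.15582
Step 4: k = 4.40e+10 × exp(-16.15582)
Step 5: k = 4.40e+10 × 9.62978e-08 = 4.2371e+03 s⁻¹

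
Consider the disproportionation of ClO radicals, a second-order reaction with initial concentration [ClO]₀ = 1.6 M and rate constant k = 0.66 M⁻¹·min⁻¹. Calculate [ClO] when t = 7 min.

0.1907 M

Step 1: For a second-order reaction: 1/[ClO] = 1/[ClO]₀ + kt
Step 2: 1/[ClO] = 1/1.6 + 0.66 × 7
Step 3: 1/[ClO] = 0.625 + 4.62 = 5.245
Step 4: [ClO] = 1/5.245 = 0.1907 M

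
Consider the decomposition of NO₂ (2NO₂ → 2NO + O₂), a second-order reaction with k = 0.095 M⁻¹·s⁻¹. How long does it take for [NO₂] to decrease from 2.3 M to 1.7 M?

1.615 s

Step 1: For second-order: t = (1/[NO₂] - 1/[NO₂]₀)/k
Step 2: t = (1/1.7 - 1/2.3)/0.095
Step 3: t = (0.5882 - 0.4348)/0.095
Step 4: t = 0.1535/0.095 = 1.615 s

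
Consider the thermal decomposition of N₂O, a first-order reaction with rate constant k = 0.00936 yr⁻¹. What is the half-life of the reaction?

74.05 yr

Step 1: For a first-order reaction, t₁/₂ = ln(2)/k
Step 2: t₁/₂ = ln(2)/0.00936
Step 3: t₁/₂ = 0.6931/0.00936 = 74.05 yr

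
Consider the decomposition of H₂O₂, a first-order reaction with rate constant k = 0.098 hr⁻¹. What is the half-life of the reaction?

7.073 hr

Step 1: For a first-order reaction, t₁/₂ = ln(2)/k
Step 2: t₁/₂ = ln(2)/0.098
Step 3: t₁/₂ = 0.6931/0.098 = 7.073 hr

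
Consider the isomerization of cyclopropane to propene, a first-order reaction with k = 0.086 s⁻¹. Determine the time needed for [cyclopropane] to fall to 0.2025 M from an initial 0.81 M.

16.12 s

Step 1: For first-order: t = ln([cyclopropane]₀/[cyclopropane])/k
Step 2: t = ln(0.81/0.2025)/0.086
Step 3: t = ln(4)/0.086
Step 4: t = 1.386/0.086 = 16.12 s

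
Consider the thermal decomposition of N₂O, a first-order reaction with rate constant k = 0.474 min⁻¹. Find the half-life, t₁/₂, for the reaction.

1.462 min

Step 1: For a first-order reaction, t₁/₂ = ln(2)/k
Step 2: t₁/₂ = ln(2)/0.474
Step 3: t₁/₂ = 0.6931/0.474 = 1.462 min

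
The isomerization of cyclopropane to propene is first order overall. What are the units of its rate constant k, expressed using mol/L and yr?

yr⁻¹

Step 1: For overall order n, rate = k × (concentration)^n.
Step 2: Rate has units mol/L·yr⁻¹; concentration term has units (mol/L)^1.
Step 3: k = rate / (concentration)^n, so units of k = (mol/L)^(1-1)·yr⁻¹ = yr⁻¹.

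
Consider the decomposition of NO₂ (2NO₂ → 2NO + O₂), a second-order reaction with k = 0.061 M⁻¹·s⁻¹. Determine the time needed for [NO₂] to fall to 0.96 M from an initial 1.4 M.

5.367 s

Step 1: For second-order: t = (1/[NO₂] - 1/[NO₂]₀)/k
Step 2: t = (1/0.96 - 1/1.4)/0.061
Step 3: t = (1.042 - 0.7143)/0.061
Step 4: t = 0.3274/0.061 = 5.367 s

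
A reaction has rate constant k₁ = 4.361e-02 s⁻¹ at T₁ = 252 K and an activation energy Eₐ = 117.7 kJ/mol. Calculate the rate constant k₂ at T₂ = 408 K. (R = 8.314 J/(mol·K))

9.293e+07 s⁻¹

Step 1: Use the two-temperature Arrhenius form: ln(k₂/k₁) = -Eₐ/R × (1/T₂ - 1/T₁)
Step 2: Convert Eₐ to J/mol: 117.7 kJ/mol = 117700 J/mol
Step 3: 1/T₂ - 1/T₁ = 1/408 - 1/252 = -1.517274e-03 K⁻¹
Step 4: ln(k₂/k₁) = -117700/8.314 × -1.517274e-03 = 21.47981
Step 5: k₂ = k₁ × exp(21.47981) = 4.361e-02 × 2.13090e+09 = 9.293e+07 s⁻¹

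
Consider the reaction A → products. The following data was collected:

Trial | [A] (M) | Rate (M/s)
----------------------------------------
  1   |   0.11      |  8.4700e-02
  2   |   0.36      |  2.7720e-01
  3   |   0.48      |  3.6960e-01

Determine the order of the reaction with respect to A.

first order (1)

Step 1: Compare trials to find order n where rate₂/rate₁ = ([A]₂/[A]₁)^n
Step 2: rate₂/rate₁ = 2.7720e-01/8.4700e-02 = 3.273
Step 3: [A]₂/[A]₁ = 0.36/0.11 = 3.273
Step 4: n = ln(3.273)/ln(3.273) = 1.00 ≈ 1
Step 5: The reaction is first order in A.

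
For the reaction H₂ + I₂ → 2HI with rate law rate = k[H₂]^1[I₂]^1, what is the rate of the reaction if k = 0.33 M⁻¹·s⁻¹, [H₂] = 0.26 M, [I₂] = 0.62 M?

0.0532 M/s

Step 1: The rate law is rate = k[H₂]^1[I₂]^1
Step 2: Substitute: rate = 0.33 × (0.26)^1 × (0.62)^1
Step 3: rate = 0.33 × 0.26 × 0.62 = 0.053196 M/s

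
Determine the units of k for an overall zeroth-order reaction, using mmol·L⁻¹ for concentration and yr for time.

mmol·L⁻¹·yr⁻¹

Step 1: For overall order n, rate = k × (concentration)^n.
Step 2: Rate has units mmol·L⁻¹·yr⁻¹; concentration term has units (mmol·L⁻¹)^0.
Step 3: k = rate / (concentration)^n, so units of k = (mmol·L⁻¹)^(1-0)·yr⁻¹ = mmol·L⁻¹·yr⁻¹.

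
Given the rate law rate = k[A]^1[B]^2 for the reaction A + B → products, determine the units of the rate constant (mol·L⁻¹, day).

(mol·L⁻¹)⁻²·day⁻¹

Step 1: Overall order = 1 + 2 = 3.
Step 2: rate has units mol·L⁻¹·day⁻¹; [A]^1[B]^2 has units (mol·L⁻¹)^3.
Step 3: k = rate/([A]^1[B]^2), so units of k = (mol·L⁻¹)^(1-3)·day⁻¹ = (mol·L⁻¹)⁻²·day⁻¹.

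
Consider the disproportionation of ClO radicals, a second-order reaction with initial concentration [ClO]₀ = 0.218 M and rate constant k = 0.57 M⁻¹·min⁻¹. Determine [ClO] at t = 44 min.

0.03371 M

Step 1: For a second-order reaction: 1/[ClO] = 1/[ClO]₀ + kt
Step 2: 1/[ClO] = 1/0.218 + 0.57 × 44
Step 3: 1/[ClO] = 4.587 + 25.08 = 29.67
Step 4: [ClO] = 1/29.67 = 0.03371 M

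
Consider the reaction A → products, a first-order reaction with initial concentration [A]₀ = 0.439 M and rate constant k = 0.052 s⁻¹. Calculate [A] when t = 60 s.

0.01938 M

Step 1: For a first-order reaction: [A] = [A]₀ × e^(-kt)
Step 2: [A] = 0.439 × e^(-0.052 × 60)
Step 3: [A] = 0.439 × e^(-3.12)
Step 4: [A] = 0.439 × 0.0441572 = 0.01938 M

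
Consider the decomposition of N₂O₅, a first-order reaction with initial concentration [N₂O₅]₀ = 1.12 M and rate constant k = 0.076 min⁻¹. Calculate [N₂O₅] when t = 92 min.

0.00103 M

Step 1: For a first-order reaction: [N₂O₅] = [N₂O₅]₀ × e^(-kt)
Step 2: [N₂O₅] = 1.12 × e^(-0.076 × 92)
Step 3: [N₂O₅] = 1.12 × e^(-6.992)
Step 4: [N₂O₅] = 1.12 × 0.000919206 = 0.00103 M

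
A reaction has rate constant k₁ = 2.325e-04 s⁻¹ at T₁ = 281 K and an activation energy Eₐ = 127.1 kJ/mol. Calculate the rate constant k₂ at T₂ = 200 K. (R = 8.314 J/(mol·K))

6.272e-14 s⁻¹

Step 1: Use the two-temperature Arrhenius form: ln(k₂/k₁) = -Eₐ/R × (1/T₂ - 1/T₁)
Step 2: Convert Eₐ to J/mol: 127.1 kJ/mol = 127100 J/mol
Step 3: 1/T₂ - 1/T₁ = 1/200 - 1/281 = 1.441281e-03 K⁻¹
Step 4: ln(k₂/k₁) = -127100/8.314 × 1.441281e-03 = -22.03354
Step 5: k₂ = k₁ × exp(-22.03354) = 2.325e-04 × 2.69746e-10 = 6.272e-14 s⁻¹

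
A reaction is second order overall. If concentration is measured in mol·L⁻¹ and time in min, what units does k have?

(mol·L⁻¹)⁻¹·min⁻¹

Step 1: For overall order n, rate = k × (concentration)^n.
Step 2: Rate has units mol·L⁻¹·min⁻¹; concentration term has units (mol·L⁻¹)^2.
Step 3: k = rate / (concentration)^n, so units of k = (mol·L⁻¹)^(1-2)·min⁻¹ = (mol·L⁻¹)⁻¹·min⁻¹.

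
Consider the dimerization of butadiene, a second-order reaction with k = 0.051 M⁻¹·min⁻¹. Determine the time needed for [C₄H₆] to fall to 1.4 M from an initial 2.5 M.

6.162 min

Step 1: For second-order: t = (1/[C₄H₆] - 1/[C₄H₆]₀)/k
Step 2: t = (1/1.4 - 1/2.5)/0.051
Step 3: t = (0.7143 - 0.4)/0.051
Step 4: t = 0.3143/0.051 = 6.162 min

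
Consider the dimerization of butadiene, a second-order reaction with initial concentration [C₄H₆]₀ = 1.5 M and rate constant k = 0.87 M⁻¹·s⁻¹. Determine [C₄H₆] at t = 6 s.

0.1699 M

Step 1: For a second-order reaction: 1/[C₄H₆] = 1/[C₄H₆]₀ + kt
Step 2: 1/[C₄H₆] = 1/1.5 + 0.87 × 6
Step 3: 1/[C₄H₆] = 0.6667 + 5.22 = 5.887
Step 4: [C₄H₆] = 1/5.887 = 0.1699 M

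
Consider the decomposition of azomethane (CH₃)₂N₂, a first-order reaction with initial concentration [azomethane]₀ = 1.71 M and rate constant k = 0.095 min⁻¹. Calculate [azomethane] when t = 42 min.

0.03163 M

Step 1: For a first-order reaction: [azomethane] = [azomethane]₀ × e^(-kt)
Step 2: [azomethane] = 1.71 × e^(-0.095 × 42)
Step 3: [azomethane] = 1.71 × e^(-3.99)
Step 4: [azomethane] = 1.71 × 0.0184997 = 0.03163 M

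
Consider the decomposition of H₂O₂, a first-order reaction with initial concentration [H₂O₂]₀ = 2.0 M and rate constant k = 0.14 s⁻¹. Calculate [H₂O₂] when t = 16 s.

0.2129 M

Step 1: For a first-order reaction: [H₂O₂] = [H₂O₂]₀ × e^(-kt)
Step 2: [H₂O₂] = 2.0 × e^(-0.14 × 16)
Step 3: [H₂O₂] = 2.0 × e^(-2.24)
Step 4: [H₂O₂] = 2.0 × 0.106459 = 0.2129 M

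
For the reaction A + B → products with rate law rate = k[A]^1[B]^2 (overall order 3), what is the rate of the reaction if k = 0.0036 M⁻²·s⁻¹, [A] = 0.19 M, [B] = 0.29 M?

5.752e-05 M/s

Step 1: The rate law is rate = k[A]^1[B]^2, overall order = 1+2 = 3
Step 2: Substitute values: rate = 0.0036 × (0.19)^1 × (0.29)^2
Step 3: rate = 0.0036 × 0.19 × 0.0841 = 5.75244e-05 M/s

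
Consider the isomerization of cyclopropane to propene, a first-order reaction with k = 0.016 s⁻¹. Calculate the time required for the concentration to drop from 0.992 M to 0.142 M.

121.5 s

Step 1: For first-order: t = ln([cyclopropane]₀/[cyclopropane])/k
Step 2: t = ln(0.992/0.142)/0.016
Step 3: t = ln(6.986)/0.016
Step 4: t = 1.944/0.016 = 121.5 s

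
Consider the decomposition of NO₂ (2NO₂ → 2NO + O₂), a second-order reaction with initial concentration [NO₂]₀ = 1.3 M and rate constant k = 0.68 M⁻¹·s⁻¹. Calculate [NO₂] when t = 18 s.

0.07687 M

Step 1: For a second-order reaction: 1/[NO₂] = 1/[NO₂]₀ + kt
Step 2: 1/[NO₂] = 1/1.3 + 0.68 × 18
Step 3: 1/[NO₂] = 0.7692 + 12.24 = 13.01
Step 4: [NO₂] = 1/13.01 = 0.07687 M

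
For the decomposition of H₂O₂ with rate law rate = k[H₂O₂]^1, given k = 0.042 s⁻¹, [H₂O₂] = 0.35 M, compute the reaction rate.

0.0147 M/s

Step 1: Identify the rate law: rate = k[H₂O₂]^1
Step 2: Substitute values: rate = 0.042 × (0.35)^1
Step 3: Calculate: rate = 0.042 × 0.35 = 0.0147 M/s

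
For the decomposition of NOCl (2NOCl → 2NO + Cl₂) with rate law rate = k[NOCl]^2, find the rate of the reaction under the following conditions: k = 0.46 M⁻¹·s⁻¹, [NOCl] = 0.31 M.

0.04421 M/s

Step 1: Identify the rate law: rate = k[NOCl]^2
Step 2: Substitute values: rate = 0.46 × (0.31)^2
Step 3: Calculate: rate = 0.46 × 0.0961 = 0.044206 M/s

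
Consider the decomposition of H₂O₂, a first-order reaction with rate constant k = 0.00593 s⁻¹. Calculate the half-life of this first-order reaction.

116.9 s

Step 1: For a first-order reaction, t₁/₂ = ln(2)/k
Step 2: t₁/₂ = ln(2)/0.00593
Step 3: t₁/₂ = 0.6931/0.00593 = 116.9 s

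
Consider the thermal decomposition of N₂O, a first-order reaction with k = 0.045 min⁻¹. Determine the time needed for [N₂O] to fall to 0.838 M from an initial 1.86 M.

17.72 min

Step 1: For first-order: t = ln([N₂O]₀/[N₂O])/k
Step 2: t = ln(1.86/0.838)/0.045
Step 3: t = ln(2.22)/0.045
Step 4: t = 0.7973/0.045 = 17.72 min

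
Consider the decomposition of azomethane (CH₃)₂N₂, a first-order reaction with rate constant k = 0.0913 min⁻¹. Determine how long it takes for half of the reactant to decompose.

7.592 min

Step 1: For a first-order reaction, t₁/₂ = ln(2)/k
Step 2: t₁/₂ = ln(2)/0.0913
Step 3: t₁/₂ = 0.6931/0.0913 = 7.592 min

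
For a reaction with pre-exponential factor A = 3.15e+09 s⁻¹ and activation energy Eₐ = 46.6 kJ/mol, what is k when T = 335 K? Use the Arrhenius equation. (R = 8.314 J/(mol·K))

1.71e+02 s⁻¹

Step 1: Use the Arrhenius equation: k = A × exp(-Eₐ/RT)
Step 2: Convert Eₐ to J/mol: 46.6 kJ/mol = 46600 J/mol
Step 3: Calculate the exponent: -Eₐ/(RT) = -46600/(8.314 × 335) = -16.73135
Step 4: k = 3.15e+09 × exp(-16.73135)
Step 5: k = 3.15e+09 × 5.41585e-08 = 1.7060e+02 s⁻¹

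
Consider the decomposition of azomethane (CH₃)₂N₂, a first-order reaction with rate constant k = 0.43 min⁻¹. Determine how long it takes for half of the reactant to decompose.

1.612 min

Step 1: For a first-order reaction, t₁/₂ = ln(2)/k
Step 2: t₁/₂ = ln(2)/0.43
Step 3: t₁/₂ = 0.6931/0.43 = 1.612 min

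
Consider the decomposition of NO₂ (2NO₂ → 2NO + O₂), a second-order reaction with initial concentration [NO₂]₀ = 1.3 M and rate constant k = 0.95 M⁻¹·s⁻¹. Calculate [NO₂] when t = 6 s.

0.1546 M

Step 1: For a second-order reaction: 1/[NO₂] = 1/[NO₂]₀ + kt
Step 2: 1/[NO₂] = 1/1.3 + 0.95 × 6
Step 3: 1/[NO₂] = 0.7692 + 5.7 = 6.469
Step 4: [NO₂] = 1/6.469 = 0.1546 M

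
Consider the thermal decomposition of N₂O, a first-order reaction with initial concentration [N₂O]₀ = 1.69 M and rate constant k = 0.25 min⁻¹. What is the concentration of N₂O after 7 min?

0.2937 M

Step 1: For a first-order reaction: [N₂O] = [N₂O]₀ × e^(-kt)
Step 2: [N₂O] = 1.69 × e^(-0.25 × 7)
Step 3: [N₂O] = 1.69 × e^(-1.75)
Step 4: [N₂O] = 1.69 × 0.173774 = 0.2937 M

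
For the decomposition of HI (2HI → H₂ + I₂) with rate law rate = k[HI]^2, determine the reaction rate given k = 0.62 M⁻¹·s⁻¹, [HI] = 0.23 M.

0.0328 M/s

Step 1: Identify the rate law: rate = k[HI]^2
Step 2: Substitute values: rate = 0.62 × (0.23)^2
Step 3: Calculate: rate = 0.62 × 0.0529 = 0.032798 M/s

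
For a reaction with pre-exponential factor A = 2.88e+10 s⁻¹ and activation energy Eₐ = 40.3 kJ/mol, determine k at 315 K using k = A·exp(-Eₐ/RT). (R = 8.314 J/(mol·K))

5.98e+03 s⁻¹

Step 1: Use the Arrhenius equation: k = A × exp(-Eₐ/RT)
Step 2: Convert Eₐ to J/mol: 40.3 kJ/mol = 40300 J/mol
Step 3: Calculate the exponent: -Eₐ/(RT) = -40300/(8.314 × 315) = -15.38808
Step 4: k = 2.88e+10 × exp(-15.38808)
Step 5: k = 2.88e+10 × 2.07511e-07 = 5.9763e+03 s⁻¹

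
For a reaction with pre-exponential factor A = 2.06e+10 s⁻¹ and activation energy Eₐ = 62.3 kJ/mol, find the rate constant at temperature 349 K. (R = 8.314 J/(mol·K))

9.75e+00 s⁻¹

Step 1: Use the Arrhenius equation: k = A × exp(-Eₐ/RT)
Step 2: Convert Eₐ to J/mol: 62.3 kJ/mol = 62300 J/mol
Step 3: Calculate the exponent: -Eₐ/(RT) = -62300/(8.314 × 349) = -21.47102
Step 4: k = 2.06e+10 × exp(-21.47102)
Step 5: k = 2.06e+10 × 4.73429e-10 = 9.7526e+00 s⁻¹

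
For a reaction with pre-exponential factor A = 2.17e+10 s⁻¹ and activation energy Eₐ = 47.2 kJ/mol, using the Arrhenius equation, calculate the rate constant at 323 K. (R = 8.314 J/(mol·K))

5.05e+02 s⁻¹

Step 1: Use the Arrhenius equation: k = A × exp(-Eₐ/RT)
Step 2: Convert Eₐ to J/mol: 47.2 kJ/mol = 47200 J/mol
Step 3: Calculate the exponent: -Eₐ/(RT) = -47200/(8.314 × 323) = -17.57638
Step 4: k = 2.17e+10 × exp(-17.57638)
Step 5: k = 2.17e+10 × 2.32635e-08 = 5.0482e+02 s⁻¹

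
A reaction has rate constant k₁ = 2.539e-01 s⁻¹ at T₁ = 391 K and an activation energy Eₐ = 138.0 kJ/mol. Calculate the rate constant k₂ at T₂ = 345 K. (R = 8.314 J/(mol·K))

8.840e-04 s⁻¹

Step 1: Use the two-temperature Arrhenius form: ln(k₂/k₁) = -Eₐ/R × (1/T₂ - 1/T₁)
Step 2: Convert Eₐ to J/mol: 138.0 kJ/mol = 138000 J/mol
Step 3: 1/T₂ - 1/T₁ = 1/345 - 1/391 = 3.410060e-04 K⁻¹
Step 4: ln(k₂/k₁) = -138000/8.314 × 3.410060e-04 = -5.66019
Step 5: k₂ = k₁ × exp(-5.66019) = 2.539e-01 × 3.48186e-03 = 8.840e-04 s⁻¹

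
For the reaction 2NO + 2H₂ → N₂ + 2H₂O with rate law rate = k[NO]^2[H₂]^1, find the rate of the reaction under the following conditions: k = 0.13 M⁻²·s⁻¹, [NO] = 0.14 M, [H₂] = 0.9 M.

0.002293 M/s

Step 1: The rate law is rate = k[NO]^2[H₂]^1
Step 2: Substitute: rate = 0.13 × (0.14)^2 × (0.9)^1
Step 3: rate = 0.13 × 0.0196 × 0.9 = 0.0022932 M/s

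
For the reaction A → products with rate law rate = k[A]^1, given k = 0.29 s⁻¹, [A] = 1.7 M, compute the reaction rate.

0.493 M/s

Step 1: Identify the rate law: rate = k[A]^1
Step 2: Substitute values: rate = 0.29 × (1.7)^1
Step 3: Calculate: rate = 0.29 × 1.7 = 0.493 M/s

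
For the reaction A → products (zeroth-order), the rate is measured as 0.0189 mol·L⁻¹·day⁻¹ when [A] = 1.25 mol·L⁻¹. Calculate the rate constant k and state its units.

0.0189 mol·L⁻¹·day⁻¹

Step 1: For a zeroth-order reaction, rate = k (independent of concentration).
Step 2: k = rate = 0.0189 mol·L⁻¹·day⁻¹.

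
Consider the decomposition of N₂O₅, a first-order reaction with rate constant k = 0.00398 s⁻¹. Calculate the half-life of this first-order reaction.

174.2 s

Step 1: For a first-order reaction, t₁/₂ = ln(2)/k
Step 2: t₁/₂ = ln(2)/0.00398
Step 3: t₁/₂ = 0.6931/0.00398 = 174.2 s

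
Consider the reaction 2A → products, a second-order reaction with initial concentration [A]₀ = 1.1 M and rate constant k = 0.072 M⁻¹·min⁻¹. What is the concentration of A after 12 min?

0.564 M

Step 1: For a second-order reaction: 1/[A] = 1/[A]₀ + kt
Step 2: 1/[A] = 1/1.1 + 0.072 × 12
Step 3: 1/[A] = 0.9091 + 0.864 = 1.773
Step 4: [A] = 1/1.773 = 0.564 M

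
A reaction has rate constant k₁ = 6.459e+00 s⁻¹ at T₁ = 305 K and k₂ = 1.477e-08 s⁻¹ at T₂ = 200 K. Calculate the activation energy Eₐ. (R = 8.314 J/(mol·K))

96.1 kJ/mol

Step 1: Use the two-temperature Arrhenius form: ln(k₂/k₁) = -Eₐ/R × (1/T₂ - 1/T₁)
Step 2: ln(k₂/k₁) = ln(1.477e-08/6.459e+00) = ln(2.28673e-09) = -19.8961
Step 3: 1/T₂ - 1/T₁ = 1/200 - 1/305 = 1.721311e-03 K⁻¹
Step 4: Eₐ = -R × ln(k₂/k₁) / (1/T₂ - 1/T₁) = -8.314 × -19.8961 / 1.721311e-03
Step 5: Eₐ = 9.6099e+04 J/mol = 96.1 kJ/mol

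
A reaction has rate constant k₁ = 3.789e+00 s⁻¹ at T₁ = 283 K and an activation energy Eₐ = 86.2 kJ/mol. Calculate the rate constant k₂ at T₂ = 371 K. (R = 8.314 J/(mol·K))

2.252e+04 s⁻¹

Step 1: Use the two-temperature Arrhenius form: ln(k₂/k₁) = -Eₐ/R × (1/T₂ - 1/T₁)
Step 2: Convert Eₐ to J/mol: 86.2 kJ/mol = 86200 J/mol
Step 3: 1/T₂ - 1/T₁ = 1/371 - 1/283 = -8.381511e-04 K⁻¹
Step 4: ln(k₂/k₁) = -86200/8.314 × -8.381511e-04 = 8.69000
Step 5: k₂ = k₁ × exp(8.69000) = 3.789e+00 × 5.94318e+03 = 2.252e+04 s⁻¹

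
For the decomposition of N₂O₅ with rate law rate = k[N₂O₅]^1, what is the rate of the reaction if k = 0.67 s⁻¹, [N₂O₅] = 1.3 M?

0.871 M/s

Step 1: Identify the rate law: rate = k[N₂O₅]^1
Step 2: Substitute values: rate = 0.67 × (1.3)^1
Step 3: Calculate: rate = 0.67 × 1.3 = 0.871 M/s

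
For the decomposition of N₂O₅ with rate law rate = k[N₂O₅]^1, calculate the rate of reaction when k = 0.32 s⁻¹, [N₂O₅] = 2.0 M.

0.64 M/s

Step 1: Identify the rate law: rate = k[N₂O₅]^1
Step 2: Substitute values: rate = 0.32 × (2.0)^1
Step 3: Calculate: rate = 0.32 × 2 = 0.64 M/s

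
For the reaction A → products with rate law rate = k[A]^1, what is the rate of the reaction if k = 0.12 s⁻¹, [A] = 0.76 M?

0.0912 M/s

Step 1: Identify the rate law: rate = k[A]^1
Step 2: Substitute values: rate = 0.12 × (0.76)^1
Step 3: Calculate: rate = 0.12 × 0.76 = 0.0912 M/s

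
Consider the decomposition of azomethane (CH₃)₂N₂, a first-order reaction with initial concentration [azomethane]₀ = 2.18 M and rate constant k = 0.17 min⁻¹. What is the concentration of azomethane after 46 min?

0.0008755 M

Step 1: For a first-order reaction: [azomethane] = [azomethane]₀ × e^(-kt)
Step 2: [azomethane] = 2.18 × e^(-0.17 × 46)
Step 3: [azomethane] = 2.18 × e^(-7.82)
Step 4: [azomethane] = 2.18 × 0.000401622 = 0.0008755 M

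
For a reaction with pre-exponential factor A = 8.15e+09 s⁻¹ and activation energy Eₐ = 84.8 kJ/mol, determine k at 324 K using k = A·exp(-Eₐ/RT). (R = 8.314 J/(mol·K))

1.74e-04 s⁻¹

Step 1: Use the Arrhenius equation: k = A × exp(-Eₐ/RT)
Step 2: Convert Eₐ to J/mol: 84.8 kJ/mol = 84800 J/mol
Step 3: Calculate the exponent: -Eₐ/(RT) = -84800/(8.314 × 324) = -31.48044
Step 4: k = 8.15e+09 × exp(-31.48044)
Step 5: k = 8.15e+09 × 2.12921e-14 = 1.7353e-04 s⁻¹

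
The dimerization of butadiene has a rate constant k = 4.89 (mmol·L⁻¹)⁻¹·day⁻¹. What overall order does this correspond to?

second order (2)

Step 1: The units of k for an nth-order reaction are (concentration)^(1-n)·(time)⁻¹.
Step 2: Here k has units (mmol·L⁻¹)⁻¹·day⁻¹, so the concentration exponent is -1.
Step 3: 1 - n = -1 ⇒ n = 2. The reaction is second order.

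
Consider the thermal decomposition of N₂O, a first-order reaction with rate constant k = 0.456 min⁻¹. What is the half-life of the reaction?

1.52 min

Step 1: For a first-order reaction, t₁/₂ = ln(2)/k
Step 2: t₁/₂ = ln(2)/0.456
Step 3: t₁/₂ = 0.6931/0.456 = 1.52 min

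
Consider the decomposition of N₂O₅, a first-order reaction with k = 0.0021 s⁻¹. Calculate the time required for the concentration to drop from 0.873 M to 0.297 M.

513.4 s

Step 1: For first-order: t = ln([N₂O₅]₀/[N₂O₅])/k
Step 2: t = ln(0.873/0.297)/0.0021
Step 3: t = ln(2.939)/0.0021
Step 4: t = 1.078/0.0021 = 513.4 s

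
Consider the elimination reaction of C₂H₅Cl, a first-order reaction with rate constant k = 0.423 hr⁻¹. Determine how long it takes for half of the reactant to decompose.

1.639 hr

Step 1: For a first-order reaction, t₁/₂ = ln(2)/k
Step 2: t₁/₂ = ln(2)/0.423
Step 3: t₁/₂ = 0.6931/0.423 = 1.639 hr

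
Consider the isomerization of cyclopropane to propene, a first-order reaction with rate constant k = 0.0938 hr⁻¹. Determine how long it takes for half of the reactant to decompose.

7.39 hr

Step 1: For a first-order reaction, t₁/₂ = ln(2)/k
Step 2: t₁/₂ = ln(2)/0.0938
Step 3: t₁/₂ = 0.6931/0.0938 = 7.39 hr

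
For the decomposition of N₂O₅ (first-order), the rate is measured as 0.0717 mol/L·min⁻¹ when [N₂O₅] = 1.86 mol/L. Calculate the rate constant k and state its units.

0.03855 min⁻¹

Step 1: rate = k[N₂O₅]^1, so k = rate / [N₂O₅]^1.
Step 2: k = 0.0717 / (1.86)^1 = 0.0717 / 1.86.
Step 3: k = 0.03855 min⁻¹.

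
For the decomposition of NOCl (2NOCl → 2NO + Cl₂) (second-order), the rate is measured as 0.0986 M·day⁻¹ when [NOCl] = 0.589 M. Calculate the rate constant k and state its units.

0.2842 M⁻¹·day⁻¹

Step 1: rate = k[NOCl]^2, so k = rate / [NOCl]^2.
Step 2: k = 0.0986 / (0.589)^2 = 0.0986 / 0.3469.
Step 3: k = 0.2842 M⁻¹·day⁻¹.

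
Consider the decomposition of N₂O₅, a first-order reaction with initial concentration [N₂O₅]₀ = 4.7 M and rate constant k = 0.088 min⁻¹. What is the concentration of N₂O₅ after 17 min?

1.053 M

Step 1: For a first-order reaction: [N₂O₅] = [N₂O₅]₀ × e^(-kt)
Step 2: [N₂O₅] = 4.7 × e^(-0.088 × 17)
Step 3: [N₂O₅] = 4.7 × e^(-1.496)
Step 4: [N₂O₅] = 4.7 × 0.224024 = 1.053 M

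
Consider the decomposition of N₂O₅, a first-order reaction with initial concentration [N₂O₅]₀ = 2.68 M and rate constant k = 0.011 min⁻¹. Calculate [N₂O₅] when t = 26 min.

2.013 M

Step 1: For a first-order reaction: [N₂O₅] = [N₂O₅]₀ × e^(-kt)
Step 2: [N₂O₅] = 2.68 × e^(-0.011 × 26)
Step 3: [N₂O₅] = 2.68 × e^(-0.286)
Step 4: [N₂O₅] = 2.68 × 0.751263 = 2.013 M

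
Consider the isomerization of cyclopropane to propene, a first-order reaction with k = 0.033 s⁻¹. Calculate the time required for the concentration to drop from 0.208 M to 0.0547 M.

40.47 s

Step 1: For first-order: t = ln([cyclopropane]₀/[cyclopropane])/k
Step 2: t = ln(0.208/0.0547)/0.033
Step 3: t = ln(3.803)/0.033
Step 4: t = 1.336/0.033 = 40.47 s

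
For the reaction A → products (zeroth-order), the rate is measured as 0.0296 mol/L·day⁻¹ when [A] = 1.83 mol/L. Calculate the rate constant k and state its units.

0.0296 mol/L·day⁻¹

Step 1: For a zeroth-order reaction, rate = k (independent of concentration).
Step 2: k = rate = 0.0296 mol/L·day⁻¹.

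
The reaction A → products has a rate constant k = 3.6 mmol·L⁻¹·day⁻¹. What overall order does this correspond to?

zeroth order (0)

Step 1: The units of k for an nth-order reaction are (concentration)^(1-n)·(time)⁻¹.
Step 2: Here k has units mmol·L⁻¹·day⁻¹, so the concentration exponent is 1.
Step 3: 1 - n = 1 ⇒ n = 0. The reaction is zeroth order.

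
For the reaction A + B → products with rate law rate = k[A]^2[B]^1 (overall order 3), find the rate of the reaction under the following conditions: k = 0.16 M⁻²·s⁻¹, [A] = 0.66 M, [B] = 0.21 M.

0.01464 M/s

Step 1: The rate law is rate = k[A]^2[B]^1, overall order = 2+1 = 3
Step 2: Substitute values: rate = 0.16 × (0.66)^2 × (0.21)^1
Step 3: rate = 0.16 × 0.4356 × 0.21 = 0.0146362 M/s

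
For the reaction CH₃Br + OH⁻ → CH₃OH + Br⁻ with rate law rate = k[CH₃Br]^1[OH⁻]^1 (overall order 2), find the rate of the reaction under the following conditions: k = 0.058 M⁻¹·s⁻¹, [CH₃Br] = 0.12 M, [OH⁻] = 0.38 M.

0.002645 M/s

Step 1: The rate law is rate = k[CH₃Br]^1[OH⁻]^1, overall order = 1+1 = 2
Step 2: Substitute values: rate = 0.058 × (0.12)^1 × (0.38)^1
Step 3: rate = 0.058 × 0.12 × 0.38 = 0.0026448 M/s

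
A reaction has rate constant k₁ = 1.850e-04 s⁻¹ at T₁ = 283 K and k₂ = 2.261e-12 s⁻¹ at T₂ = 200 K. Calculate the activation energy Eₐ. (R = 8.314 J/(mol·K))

103.3 kJ/mol

Step 1: Use the two-temperature Arrhenius form: ln(k₂/k₁) = -Eₐ/R × (1/T₂ - 1/T₁)
Step 2: ln(k₂/k₁) = ln(2.261e-12/1.850e-04) = ln(1.22216e-08) = -18.2201
Step 3: 1/T₂ - 1/T₁ = 1/200 - 1/283 = 1.466431e-03 K⁻¹
Step 4: Eₐ = -R × ln(k₂/k₁) / (1/T₂ - 1/T₁) = -8.314 × -18.2201 / 1.466431e-03
Step 5: Eₐ = 1.0330e+05 J/mol = 103.3 kJ/mol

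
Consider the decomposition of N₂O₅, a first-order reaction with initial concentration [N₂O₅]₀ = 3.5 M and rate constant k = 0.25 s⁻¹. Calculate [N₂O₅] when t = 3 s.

1.653 M

Step 1: For a first-order reaction: [N₂O₅] = [N₂O₅]₀ × e^(-kt)
Step 2: [N₂O₅] = 3.5 × e^(-0.25 × 3)
Step 3: [N₂O₅] = 3.5 × e^(-0.75)
Step 4: [N₂O₅] = 3.5 × 0.472367 = 1.653 M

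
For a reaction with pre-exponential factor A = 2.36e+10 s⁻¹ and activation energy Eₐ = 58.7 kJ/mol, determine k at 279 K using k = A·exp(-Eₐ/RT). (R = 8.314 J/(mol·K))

2.41e-01 s⁻¹

Step 1: Use the Arrhenius equation: k = A × exp(-Eₐ/RT)
Step 2: Convert Eₐ to J/mol: 58.7 kJ/mol = 58700 J/mol
Step 3: Calculate the exponent: -Eₐ/(RT) = -58700/(8.314 × 279) = -25.30602
Step 4: k = 2.36e+10 × exp(-25.30602)
Step 5: k = 2.36e+10 × 1.02267e-11 = 2.4135e-01 s⁻¹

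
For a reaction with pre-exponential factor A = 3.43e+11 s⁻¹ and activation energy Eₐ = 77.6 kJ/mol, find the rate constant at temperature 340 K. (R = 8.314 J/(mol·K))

4.10e-01 s⁻¹

Step 1: Use the Arrhenius equation: k = A × exp(-Eₐ/RT)
Step 2: Convert Eₐ to J/mol: 77.6 kJ/mol = 77600 J/mol
Step 3: Calculate the exponent: -Eₐ/(RT) = -77600/(8.314 × 340) = -27.45192
Step 4: k = 3.43e+11 × exp(-27.45192)
Step 5: k = 3.43e+11 × 1.19614e-12 = 4.1028e-01 s⁻¹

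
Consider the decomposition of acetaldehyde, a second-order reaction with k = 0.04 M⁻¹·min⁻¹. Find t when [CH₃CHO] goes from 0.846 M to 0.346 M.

42.7 min

Step 1: For second-order: t = (1/[CH₃CHO] - 1/[CH₃CHO]₀)/k
Step 2: t = (1/0.346 - 1/0.846)/0.04
Step 3: t = (2.89 - 1.182)/0.04
Step 4: t = 1.708/0.04 = 42.7 min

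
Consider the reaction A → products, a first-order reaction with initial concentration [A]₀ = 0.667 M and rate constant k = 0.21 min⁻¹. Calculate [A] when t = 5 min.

0.2334 M

Step 1: For a first-order reaction: [A] = [A]₀ × e^(-kt)
Step 2: [A] = 0.667 × e^(-0.21 × 5)
Step 3: [A] = 0.667 × e^(-1.05)
Step 4: [A] = 0.667 × 0.349938 = 0.2334 M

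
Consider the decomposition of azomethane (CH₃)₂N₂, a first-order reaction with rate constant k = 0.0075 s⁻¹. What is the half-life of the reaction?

92.42 s

Step 1: For a first-order reaction, t₁/₂ = ln(2)/k
Step 2: t₁/₂ = ln(2)/0.0075
Step 3: t₁/₂ = 0.6931/0.0075 = 92.42 s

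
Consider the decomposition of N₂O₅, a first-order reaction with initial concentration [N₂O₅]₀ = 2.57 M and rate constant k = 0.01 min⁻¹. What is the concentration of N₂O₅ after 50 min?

1.559 M

Step 1: For a first-order reaction: [N₂O₅] = [N₂O₅]₀ × e^(-kt)
Step 2: [N₂O₅] = 2.57 × e^(-0.01 × 50)
Step 3: [N₂O₅] = 2.57 × e^(-0.5)
Step 4: [N₂O₅] = 2.57 × 0.606531 = 1.559 M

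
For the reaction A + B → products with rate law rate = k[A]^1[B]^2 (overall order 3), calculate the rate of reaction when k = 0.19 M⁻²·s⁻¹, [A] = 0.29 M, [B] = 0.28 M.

0.00432 M/s

Step 1: The rate law is rate = k[A]^1[B]^2, overall order = 1+2 = 3
Step 2: Substitute values: rate = 0.19 × (0.29)^1 × (0.28)^2
Step 3: rate = 0.19 × 0.29 × 0.0784 = 0.00431984 M/s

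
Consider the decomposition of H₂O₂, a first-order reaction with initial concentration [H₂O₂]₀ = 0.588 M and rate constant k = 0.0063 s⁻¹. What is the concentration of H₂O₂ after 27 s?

0.496 M

Step 1: For a first-order reaction: [H₂O₂] = [H₂O₂]₀ × e^(-kt)
Step 2: [H₂O₂] = 0.588 × e^(-0.0063 × 27)
Step 3: [H₂O₂] = 0.588 × e^(-0.1701)
Step 4: [H₂O₂] = 0.588 × 0.84358 = 0.496 M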